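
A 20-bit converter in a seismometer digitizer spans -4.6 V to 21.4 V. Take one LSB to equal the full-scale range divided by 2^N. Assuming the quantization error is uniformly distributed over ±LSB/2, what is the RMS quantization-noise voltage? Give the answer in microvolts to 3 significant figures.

7.16 µV

Span: 21.4 V − (-4.6 V) = 26 V.
LSB = 26 V / 2^20 = 24.796 µV.
For a uniform distribution on [−LSB/2, +LSB/2], V_rms = LSB/√12 = 24.796 µV/3.4641 = 7.16 µV.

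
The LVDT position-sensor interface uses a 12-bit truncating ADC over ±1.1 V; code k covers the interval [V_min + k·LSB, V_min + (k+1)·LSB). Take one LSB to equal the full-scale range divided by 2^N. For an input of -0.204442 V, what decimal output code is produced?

1667

Full-scale range = 1.1 V − (-1.1 V) = 2.2 V. LSB = 2.2 V / 2^12 ≈ 0.5371 mV.
(V_in − V_min) × 2^12/range = (-0.204442 − (-1.1)) × 4096/2.2 = 1667.366.
Floor → code = 1667.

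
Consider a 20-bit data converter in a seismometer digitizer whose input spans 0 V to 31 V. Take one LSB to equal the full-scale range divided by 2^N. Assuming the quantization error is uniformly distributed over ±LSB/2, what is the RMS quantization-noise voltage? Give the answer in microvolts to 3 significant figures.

8.53 µV

Span = 31 V.
LSB = 31 V / 2^20 = 29.564 µV.
For a uniform distribution on [−LSB/2, +LSB/2], V_rms = LSB/√12 = 29.564 µV/3.4641 = 8.53 µV.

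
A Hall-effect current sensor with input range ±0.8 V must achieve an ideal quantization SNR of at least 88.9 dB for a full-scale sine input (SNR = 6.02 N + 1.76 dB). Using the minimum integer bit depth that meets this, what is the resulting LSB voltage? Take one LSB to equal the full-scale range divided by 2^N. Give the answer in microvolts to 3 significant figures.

Range = 0.8 − (-0.8) = 1.6 V.
Solving 6.02 N ≥ 88.9 − 1.76: N ≥ 14.475. Round up → N = 15.
One LSB is 1.6 V / 32768 = 48.8 µV.

48.8 µV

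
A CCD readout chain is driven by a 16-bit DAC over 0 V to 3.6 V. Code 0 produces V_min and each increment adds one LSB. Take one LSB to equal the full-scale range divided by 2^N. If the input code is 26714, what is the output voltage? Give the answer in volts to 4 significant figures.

1.467 V

Full-scale range = 3.6 V. LSB = 3.6 V / 2^16.
V_out = V_min + code × LSB = 0 V + 26714 × 3.6 V / 65536
      = 0 V + 1.46744 V = 1.46744 V.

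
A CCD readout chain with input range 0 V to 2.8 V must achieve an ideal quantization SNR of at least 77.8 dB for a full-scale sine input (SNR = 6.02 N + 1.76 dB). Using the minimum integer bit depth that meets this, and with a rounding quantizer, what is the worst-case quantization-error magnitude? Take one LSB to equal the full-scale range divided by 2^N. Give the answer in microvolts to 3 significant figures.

Span = 2.8 V.
Solving 6.02 N ≥ 77.8 − 1.76: N ≥ 12.631. Round up → N = 13.
LSB = 2.8 V / 2^13 = 341.80 µV.
Max error for round-to-nearest is LSB/2 = 171 µV.

171 µV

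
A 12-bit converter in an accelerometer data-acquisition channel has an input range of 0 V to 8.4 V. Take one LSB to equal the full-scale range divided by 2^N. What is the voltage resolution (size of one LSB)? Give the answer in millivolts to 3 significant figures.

Span = 8.4 V.
2^12 = 4096 levels.
LSB = 8.4 V ÷ 2^12 = 8.4/4096 V = 2.05 mV.

2.05 mV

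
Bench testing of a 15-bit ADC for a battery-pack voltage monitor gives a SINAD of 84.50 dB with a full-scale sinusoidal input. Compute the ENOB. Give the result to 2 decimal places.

13.74 bits

Inverting SNR = 6.02 N + 1.76: N_eff = (84.50 − 1.76)/6.02 = 13.7442.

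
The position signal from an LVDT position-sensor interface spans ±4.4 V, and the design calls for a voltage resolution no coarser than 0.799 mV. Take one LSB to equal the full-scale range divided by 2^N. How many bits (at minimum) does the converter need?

14 bits

The full-scale span is 4.4 − (-4.4) = 8.8 V.
8.8 V / 0.799 mV = 11010. Since 2^13 = 8192 and 2^14 = 16384, N = 14.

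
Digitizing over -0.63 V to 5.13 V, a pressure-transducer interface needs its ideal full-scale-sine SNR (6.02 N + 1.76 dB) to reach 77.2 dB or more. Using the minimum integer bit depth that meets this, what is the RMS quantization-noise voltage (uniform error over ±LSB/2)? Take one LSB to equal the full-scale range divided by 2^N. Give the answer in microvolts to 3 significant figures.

Span: 5.13 V − (-0.63 V) = 5.76 V.
N ≥ (77.2 − 1.76)/6.02 = 12.532 → N_min = 13.
One LSB is 5.76 V / 8192 = 0.70313 mV.
RMS noise = LSB/√12 = 203 µV.

203 µV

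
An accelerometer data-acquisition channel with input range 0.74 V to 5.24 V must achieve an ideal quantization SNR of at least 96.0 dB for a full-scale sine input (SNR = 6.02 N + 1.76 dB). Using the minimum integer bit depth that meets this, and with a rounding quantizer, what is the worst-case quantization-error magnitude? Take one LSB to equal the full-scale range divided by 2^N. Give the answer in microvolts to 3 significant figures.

34.3 µV

Full-scale range = 5.24 V − (0.74 V) = 4.5 V.
Required N = ⌈(96.0 − 1.76)/6.02⌉ = ⌈15.654⌉ = 16.
LSB = 4.5 V ÷ 2^16 = 4.5/65536 V = 68.665 µV.
|e|_max = LSB/2 = 34.3 µV.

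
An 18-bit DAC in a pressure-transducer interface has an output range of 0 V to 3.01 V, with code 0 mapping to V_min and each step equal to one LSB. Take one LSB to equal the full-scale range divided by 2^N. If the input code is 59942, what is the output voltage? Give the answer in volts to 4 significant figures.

0.6883 V

V_FS = 3.01 V. LSB = 3.01 V / 2^18.
V_out = V_min + code × LSB = 0 V + 59942 × 3.01 V / 262144
      = 0 V + 0.688268 V = 0.688268 V.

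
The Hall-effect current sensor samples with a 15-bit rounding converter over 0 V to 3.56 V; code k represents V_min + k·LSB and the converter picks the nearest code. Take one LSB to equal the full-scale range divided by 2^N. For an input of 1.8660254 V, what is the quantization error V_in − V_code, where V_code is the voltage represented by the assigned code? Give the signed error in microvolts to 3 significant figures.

Range is 3.56 V. LSB = 3.56 V / 2^15 ≈ 108.6 µV.
(V_in − V_min)/LSB = (1.8660254 − (0)) × 32768/3.56 = 17175.8203 → nearest code k = 17176.
V_code = V_min + k × range/2^15 = 0 + 17176 × 3.56/32768 = 1.8660449219 V.
e = 1.8660254 − (1.8660449219) = −19.5 µV.

−19.5 µV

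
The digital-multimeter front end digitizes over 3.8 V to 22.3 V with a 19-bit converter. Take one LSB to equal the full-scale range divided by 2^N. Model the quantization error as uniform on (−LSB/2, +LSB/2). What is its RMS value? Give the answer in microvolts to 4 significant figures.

The full-scale span is 22.3 − (3.8) = 18.5 V.
LSB = 18.5 V ÷ 2^19 = 18.5/524288 V = 35.2859 µV.
σ_q = LSB/√12 = 35.2859 µV/3.4641 = 10.19 µV.

10.19 µV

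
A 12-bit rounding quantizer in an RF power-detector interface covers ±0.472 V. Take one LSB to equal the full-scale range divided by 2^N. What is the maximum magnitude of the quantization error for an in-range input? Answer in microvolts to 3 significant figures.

Full-scale range = 0.472 V − (-0.472 V) = 0.944 V.
LSB = 0.944 V / 2^12 = 230.47 µV.
|e|_max = LSB/2 = 115 µV.

115 µV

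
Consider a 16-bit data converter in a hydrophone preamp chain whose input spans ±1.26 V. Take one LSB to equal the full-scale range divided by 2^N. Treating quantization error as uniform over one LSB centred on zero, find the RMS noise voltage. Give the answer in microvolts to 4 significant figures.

The full-scale span is 1.26 − (-1.26) = 2.52 V.
LSB = 2.52 V ÷ 2^16 = 2.52/65536 V = 38.4521 µV.
σ_q = LSB/√12 = 38.4521 µV/3.4641 = 11.10 µV.

11.10 µV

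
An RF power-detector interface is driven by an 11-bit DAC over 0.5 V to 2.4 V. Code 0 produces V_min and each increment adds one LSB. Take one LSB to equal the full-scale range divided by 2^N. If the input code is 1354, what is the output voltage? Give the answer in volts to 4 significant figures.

1.756 V

Span: 2.4 V − (0.5 V) = 1.9 V. LSB = 1.9 V / 2^11.
V_out = 0.5 + 1354 × (1.9/2048) V
      = 0.5 + 1.25615 = 1.75615 V.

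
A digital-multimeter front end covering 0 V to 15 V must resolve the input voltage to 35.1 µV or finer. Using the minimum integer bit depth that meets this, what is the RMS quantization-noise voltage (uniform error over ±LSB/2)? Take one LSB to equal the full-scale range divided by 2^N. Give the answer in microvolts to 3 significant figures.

8.26 µV

Range is 15 V.
Required number of levels: 15/35.1 µV = 427350; smallest N with 2^N ≥ that is 19.
LSB = 15 V / 2^19 = 28.610 µV.
σ_q = LSB/√12 = 28.610 µV/3.4641 = 8.26 µV.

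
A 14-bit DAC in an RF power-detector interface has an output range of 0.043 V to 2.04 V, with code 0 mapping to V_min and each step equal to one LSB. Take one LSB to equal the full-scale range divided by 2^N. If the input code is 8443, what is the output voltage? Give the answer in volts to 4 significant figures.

Full-scale range = 2.04 V − (0.043 V) = 1.997 V. LSB = 1.997 V / 2^14.
V_out = 0.043 + 8443 × (1.997/16384) V
      = 0.043 V + 1.02909 V = 1.07209 V.

1.072 V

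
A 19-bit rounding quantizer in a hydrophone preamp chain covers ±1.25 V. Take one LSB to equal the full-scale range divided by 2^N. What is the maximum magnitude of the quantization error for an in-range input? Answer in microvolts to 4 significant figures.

2.384 µV

The full-scale span is 1.25 − (-1.25) = 2.5 V.
One LSB is 2.5 V / 524288 = 4.76837 µV.
A rounding quantizer has |error| ≤ LSB/2 = 2.384 µV.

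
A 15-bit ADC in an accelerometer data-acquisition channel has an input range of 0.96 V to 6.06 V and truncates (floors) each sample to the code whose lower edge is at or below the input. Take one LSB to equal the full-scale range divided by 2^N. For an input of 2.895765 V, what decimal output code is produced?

Span: 6.06 V − (0.96 V) = 5.1 V. LSB = 5.1 V / 2^15 ≈ 155.6 µV.
V_in − V_min = 2.895765 − (0.96) = 1.935765 V.
Divide by LSB: 1.935765 × 32768/5.1 = 12437.4799.
Truncating gives code 12437.

12437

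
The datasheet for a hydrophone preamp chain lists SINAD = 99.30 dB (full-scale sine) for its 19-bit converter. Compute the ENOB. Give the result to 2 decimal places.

ENOB = (99.30 − 1.76)/6.02 = 16.2027 bits.

16.20 bits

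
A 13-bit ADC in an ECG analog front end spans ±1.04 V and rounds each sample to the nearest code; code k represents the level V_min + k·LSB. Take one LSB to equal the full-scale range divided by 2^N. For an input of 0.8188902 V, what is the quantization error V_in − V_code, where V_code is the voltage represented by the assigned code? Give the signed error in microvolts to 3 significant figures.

Full-scale range = 1.04 V − (-1.04 V) = 2.08 V. LSB = 2.08 V / 2^13 ≈ 253.9 µV.
(0.8188902 − (-1.04)) / LSB = 1.8588902 × 8192/2.08 = 7321.1676. Nearest integer: k = 7321.
Reconstructed level: -1.04 + 7321 × 2.08/8192 V = 0.8188476563 V.
Error = V_in − V_code = 0.8188902 − (0.8188476563) = +42.5 µV.

+42.5 µV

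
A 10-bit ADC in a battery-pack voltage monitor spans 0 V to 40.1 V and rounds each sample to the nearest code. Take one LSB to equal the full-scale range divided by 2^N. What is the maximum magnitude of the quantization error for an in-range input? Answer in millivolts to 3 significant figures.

19.6 mV

Range is 40.1 V.
LSB = 40.1 V / 2^10 = 39.160 mV.
A rounding quantizer has |error| ≤ LSB/2 = 19.6 mV.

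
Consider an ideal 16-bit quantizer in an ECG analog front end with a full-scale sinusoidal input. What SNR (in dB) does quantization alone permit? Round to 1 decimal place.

98.1 dB

SNR = 6.02·16 + 1.76 = 98.08 dB.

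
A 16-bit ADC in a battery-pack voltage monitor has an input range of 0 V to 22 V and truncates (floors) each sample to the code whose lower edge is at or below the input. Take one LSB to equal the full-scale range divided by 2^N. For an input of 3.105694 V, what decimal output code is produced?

V_FS = 22 V. LSB = 22 V / 2^16 ≈ 335.7 µV.
V_in − V_min = 3.105694 − (0) = 3.105694 V.
Divide by LSB: 3.105694 × 65536/22 = 9251.5801.
Truncating gives code 9251.

9251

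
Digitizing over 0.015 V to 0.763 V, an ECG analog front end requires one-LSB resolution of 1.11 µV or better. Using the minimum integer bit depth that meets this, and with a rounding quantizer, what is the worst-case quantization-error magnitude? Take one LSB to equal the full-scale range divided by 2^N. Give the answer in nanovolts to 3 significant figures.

The full-scale span is 0.763 − (0.015) = 0.748 V.
0.748 V / 1.11 µV = 673900. Since 2^19 = 524288 and 2^20 = 1048576, N = 20.
LSB = 0.748 V ÷ 2^20 = 0.748/1048576 V = 0.71335 µV.
|e|_max = LSB/2 = 357 nV.

357 nV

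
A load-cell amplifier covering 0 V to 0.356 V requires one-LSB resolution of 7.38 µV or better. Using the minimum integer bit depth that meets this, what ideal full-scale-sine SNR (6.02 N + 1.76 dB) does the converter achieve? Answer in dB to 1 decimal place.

Span = 0.356 V.
Required number of levels: 0.356/7.38 µV = 48238; smallest N with 2^N ≥ that is 16.
SNR = 6.02 × 16 + 1.76 = 98.08 dB.

98.1 dB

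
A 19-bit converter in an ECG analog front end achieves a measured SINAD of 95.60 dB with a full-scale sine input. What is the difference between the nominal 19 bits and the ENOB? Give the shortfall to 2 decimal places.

Effective bits = (95.60 − 1.76)/6.02 = 15.5880.
Lost resolution: 19 − 15.5880 = 3.4120 bits.

3.41 bits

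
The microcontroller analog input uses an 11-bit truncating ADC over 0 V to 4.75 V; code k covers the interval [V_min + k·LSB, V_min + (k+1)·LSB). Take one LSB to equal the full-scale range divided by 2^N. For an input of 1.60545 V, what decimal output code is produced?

Span = 4.75 V. LSB = 4.75 V / 2^11 ≈ 2.319 mV.
code = ⌊(V_in − V_min)/LSB⌋ = ⌊(V_in − V_min) × 2^11 / range⌋
     = ⌊(1.60545 − (0)) × 2048 / 4.75⌋ = ⌊1.60545 × 2048/4.75⌋
     = ⌊692.202⌋ = 692.

692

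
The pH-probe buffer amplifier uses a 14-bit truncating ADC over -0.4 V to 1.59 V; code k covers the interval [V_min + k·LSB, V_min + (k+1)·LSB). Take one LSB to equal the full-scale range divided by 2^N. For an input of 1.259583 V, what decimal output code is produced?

13663

Span: 1.59 V − (-0.4 V) = 1.99 V. LSB = 1.99 V / 2^14 ≈ 121.5 µV.
(V_in − V_min) × 2^14/range = (1.259583 − (-0.4)) × 16384/1.99 = 13663.622.
Floor → code = 13663.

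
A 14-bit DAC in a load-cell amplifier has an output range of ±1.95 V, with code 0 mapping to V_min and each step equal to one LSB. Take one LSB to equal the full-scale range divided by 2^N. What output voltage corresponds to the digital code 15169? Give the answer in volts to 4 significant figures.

1.661 V

Span: 1.95 V − (-1.95 V) = 3.9 V. LSB = 3.9 V / 2^14.
V_out = V_min + code × LSB = -1.95 V + 15169 × 3.9 V / 16384
      = -1.95 + 3.61078 = 1.66078 V.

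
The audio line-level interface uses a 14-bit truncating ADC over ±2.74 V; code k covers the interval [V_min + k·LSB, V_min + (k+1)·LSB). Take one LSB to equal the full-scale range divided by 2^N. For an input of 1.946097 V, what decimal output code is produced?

Span: 2.74 V − (-2.74 V) = 5.48 V. LSB = 5.48 V / 2^14 ≈ 334.5 µV.
code = ⌊(V_in − V_min)/LSB⌋ = ⌊(V_in − V_min) × 2^14 / range⌋
     = ⌊(1.946097 − (-2.74)) × 16384 / 5.48⌋ = ⌊4.686097 × 16384/5.48⌋
     = ⌊14010.404⌋ = 14010.

14010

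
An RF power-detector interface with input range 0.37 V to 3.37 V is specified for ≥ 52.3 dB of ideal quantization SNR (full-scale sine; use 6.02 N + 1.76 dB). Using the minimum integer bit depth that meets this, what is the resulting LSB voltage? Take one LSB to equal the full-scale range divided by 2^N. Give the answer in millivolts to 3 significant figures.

The full-scale span is 3.37 − (0.37) = 3 V.
6.02 N + 1.76 ≥ 52.3 gives N ≥ 8.395, so the minimum integer is 9.
One LSB is 3 V / 512 = 5.86 mV.

5.86 mV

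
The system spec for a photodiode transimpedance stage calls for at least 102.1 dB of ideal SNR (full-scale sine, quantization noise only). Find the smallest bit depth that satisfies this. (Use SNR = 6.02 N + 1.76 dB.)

6.02 N + 1.76 ≥ 102.1 gives N ≥ 16.668, so the minimum integer is 17.

17 bits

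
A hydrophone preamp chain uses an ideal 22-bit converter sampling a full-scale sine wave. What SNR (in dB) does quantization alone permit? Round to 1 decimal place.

Ideal quantization SNR: 6.02 × 22 + 1.76 dB = 134.2 dB.

134.2 dB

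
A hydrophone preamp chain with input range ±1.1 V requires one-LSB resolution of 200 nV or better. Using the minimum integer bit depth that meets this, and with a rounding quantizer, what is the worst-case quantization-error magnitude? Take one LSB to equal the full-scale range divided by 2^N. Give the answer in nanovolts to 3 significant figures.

Range = 1.1 − (-1.1) = 2.2 V.
Need 2^N ≥ 2.2 V / 200 nV = 1.100e7 → N_min = 24.
LSB = 2.2 V / 2^24 = 131.13 nV.
|e|_max = LSB/2 = 65.6 nV.

65.6 nV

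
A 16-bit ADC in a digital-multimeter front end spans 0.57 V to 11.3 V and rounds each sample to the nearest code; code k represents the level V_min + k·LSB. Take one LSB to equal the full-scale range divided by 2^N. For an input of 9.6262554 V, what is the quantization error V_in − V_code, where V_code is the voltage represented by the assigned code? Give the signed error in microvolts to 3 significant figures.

+34.5 µV

The full-scale span is 11.3 − (0.57) = 10.73 V. LSB = 10.73 V / 2^16 ≈ 163.7 µV.
Position in LSBs: (9.6262554 − (0.57)) × 65536/10.73 = 55313.2110; rounding gives k = 55313.
V_code = 0.57 + (55313/65536) × 10.73 = 9.6262208557 V.
e = 9.6262554 − (9.6262208557) = +34.5 µV.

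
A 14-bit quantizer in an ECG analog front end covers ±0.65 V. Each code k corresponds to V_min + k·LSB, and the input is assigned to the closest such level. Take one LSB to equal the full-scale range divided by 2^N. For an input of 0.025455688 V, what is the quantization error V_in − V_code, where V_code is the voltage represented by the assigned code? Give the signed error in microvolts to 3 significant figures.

Span: 0.65 V − (-0.65 V) = 1.3 V. LSB = 1.3 V / 2^14 ≈ 79.35 µV.
(0.025455688 − (-0.65)) / LSB = 0.675455688 × 16384/1.3 = 8512.8200. Nearest integer: k = 8513.
V_code = -0.65 + (8513/16384) × 1.3 = 0.025469970703 V.
V_in − V_code = 0.025455688 − (0.025469970703) = −14.3 µV.

−14.3 µV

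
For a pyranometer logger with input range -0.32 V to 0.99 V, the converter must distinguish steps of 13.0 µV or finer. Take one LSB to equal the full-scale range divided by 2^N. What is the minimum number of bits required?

17 bits

Range = 0.99 − (-0.32) = 1.31 V.
1.31 V / 13.0 µV = 100800. Since 2^16 = 65536 and 2^17 = 131072, N = 17.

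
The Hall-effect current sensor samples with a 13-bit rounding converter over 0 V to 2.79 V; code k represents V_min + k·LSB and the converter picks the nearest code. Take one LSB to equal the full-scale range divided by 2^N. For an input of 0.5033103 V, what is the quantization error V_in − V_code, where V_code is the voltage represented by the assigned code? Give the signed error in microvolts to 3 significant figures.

Range is 2.79 V. LSB = 2.79 V / 2^13 ≈ 340.6 µV.
(V_in − V_min)/LSB = (0.5033103 − (0)) × 8192/2.79 = 1477.8201 → nearest code k = 1478.
V_code = 0 + (1478/8192) × 2.79 = 0.5033715820 V.
V_in − V_code = 0.5033103 − (0.5033715820) = −61.3 µV.

−61.3 µV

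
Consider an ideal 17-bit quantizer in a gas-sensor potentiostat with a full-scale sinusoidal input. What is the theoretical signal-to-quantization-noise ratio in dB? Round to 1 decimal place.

104.1 dB

SNR = 6.02·17 + 1.76 = 104.10 dB.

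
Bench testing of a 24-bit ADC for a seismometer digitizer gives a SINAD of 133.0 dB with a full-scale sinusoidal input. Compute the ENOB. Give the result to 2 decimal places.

21.80 bits

ENOB = (133.0 − 1.76)/6.02 = 21.8007 bits.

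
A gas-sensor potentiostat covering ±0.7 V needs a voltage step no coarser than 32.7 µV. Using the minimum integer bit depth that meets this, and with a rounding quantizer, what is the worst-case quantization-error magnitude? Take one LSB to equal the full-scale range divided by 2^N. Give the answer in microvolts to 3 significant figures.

10.7 µV

Range = 0.7 − (-0.7) = 1.4 V.
Levels needed ≥ 1.4/32.7 µV = 42810. 2^16 = 65536 suffices, so N_min = 16.
LSB = 1.4 V / 2^16 = 21.362 µV.
Half an LSB is 10.7 µV.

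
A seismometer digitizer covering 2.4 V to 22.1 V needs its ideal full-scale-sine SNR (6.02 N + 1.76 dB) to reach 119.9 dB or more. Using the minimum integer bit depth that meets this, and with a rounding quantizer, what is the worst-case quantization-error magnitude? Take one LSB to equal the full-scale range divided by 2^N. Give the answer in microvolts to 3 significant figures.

Range = 22.1 − (2.4) = 19.7 V.
Required N = ⌈(119.9 − 1.76)/6.02⌉ = ⌈19.625⌉ = 20.
Step size = 19.7/1048576 V = 18.787 µV.
Half an LSB is 9.39 µV.

9.39 µV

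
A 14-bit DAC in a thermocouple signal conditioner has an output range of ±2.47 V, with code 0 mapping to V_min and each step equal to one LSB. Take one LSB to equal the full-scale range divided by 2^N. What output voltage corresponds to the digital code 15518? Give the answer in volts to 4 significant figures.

2.209 V

The full-scale span is 2.47 − (-2.47) = 4.94 V. LSB = 4.94 V / 2^14.
V_out = -2.47 + 15518 × (4.94/16384) V
      = -2.47 V + 4.67889 V = 2.20889 V.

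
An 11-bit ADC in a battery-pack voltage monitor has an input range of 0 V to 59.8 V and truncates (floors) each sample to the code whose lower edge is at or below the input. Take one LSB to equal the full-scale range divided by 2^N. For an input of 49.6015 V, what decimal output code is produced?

Range is 59.8 V. LSB = 59.8 V / 2^11 ≈ 29.20 mV.
code = ⌊(V_in − V_min)/LSB⌋ = ⌊(V_in − V_min) × 2^11 / range⌋
     = ⌊(49.6015 − (0)) × 2048 / 59.8⌋ = ⌊49.6015 × 2048/59.8⌋
     = ⌊1698.727⌋ = 1698.

1698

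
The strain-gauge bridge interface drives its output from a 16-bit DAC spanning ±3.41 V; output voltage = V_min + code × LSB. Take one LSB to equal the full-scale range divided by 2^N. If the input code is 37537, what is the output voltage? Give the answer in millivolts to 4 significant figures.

Span: 3.41 V − (-3.41 V) = 6.82 V. LSB = 6.82 V / 2^16.
V_out = V_min + code × LSB = -3.41 V + 37537 × 6.82 V / 65536
      = -3.41 + 3.90629 = 0.496286 V.

496.3 mV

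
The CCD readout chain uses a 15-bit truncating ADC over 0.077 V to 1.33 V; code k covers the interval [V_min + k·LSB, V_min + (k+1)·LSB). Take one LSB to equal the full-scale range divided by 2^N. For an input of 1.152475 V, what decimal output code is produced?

Span: 1.33 V − (0.077 V) = 1.253 V. LSB = 1.253 V / 2^15 ≈ 38.24 µV.
code = ⌊(V_in − V_min)/LSB⌋ = ⌊(V_in − V_min) × 2^15 / range⌋
     = ⌊(1.152475 − (0.077)) × 32768 / 1.253⌋ = ⌊1.075475 × 32768/1.253⌋
     = ⌊28125.431⌋ = 28125.

28125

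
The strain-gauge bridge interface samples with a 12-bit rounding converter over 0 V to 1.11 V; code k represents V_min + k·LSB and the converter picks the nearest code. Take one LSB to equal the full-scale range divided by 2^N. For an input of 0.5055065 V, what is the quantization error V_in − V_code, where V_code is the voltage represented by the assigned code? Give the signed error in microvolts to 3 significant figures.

+98.8 µV

Full-scale range = 1.11 V. LSB = 1.11 V / 2^12 ≈ 271.0 µV.
Position in LSBs: (0.5055065 − (0)) × 4096/1.11 = 1865.3645; rounding gives k = 1865.
V_code = 0 + (1865/4096) × 1.11 = 0.5054077148 V.
e = 0.5055065 − (0.5054077148) = +98.8 µV.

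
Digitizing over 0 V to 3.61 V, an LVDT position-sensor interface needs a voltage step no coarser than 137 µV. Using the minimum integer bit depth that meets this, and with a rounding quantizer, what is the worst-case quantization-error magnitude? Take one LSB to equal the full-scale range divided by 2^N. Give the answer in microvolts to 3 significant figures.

Full-scale range = 3.61 V.
Levels needed ≥ 3.61/137 µV = 26350. 2^15 = 32768 suffices, so N_min = 15.
Step size = 3.61/32768 V = 110.17 µV.
|e|_max = LSB/2 = 55.1 µV.

55.1 µV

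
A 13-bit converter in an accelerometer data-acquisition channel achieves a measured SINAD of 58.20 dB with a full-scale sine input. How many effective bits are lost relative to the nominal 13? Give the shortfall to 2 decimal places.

3.62 bits

N_eff = (58.20 − 1.76)/6.02 = 9.3754 bits.
Shortfall = 13 − 9.3754 = 3.6246 bits.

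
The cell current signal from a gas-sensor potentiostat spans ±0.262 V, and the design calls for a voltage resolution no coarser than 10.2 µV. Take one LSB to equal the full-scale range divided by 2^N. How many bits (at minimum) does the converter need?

16 bits

Range = 0.262 − (-0.262) = 0.524 V.
Levels needed ≥ 0.524/10.2 µV = 51370. 2^16 = 65536 suffices, so N_min = 16.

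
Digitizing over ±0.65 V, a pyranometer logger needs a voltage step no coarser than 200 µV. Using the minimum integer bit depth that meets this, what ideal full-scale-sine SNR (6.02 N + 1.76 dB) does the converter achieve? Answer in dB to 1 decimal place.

80.0 dB

Range = 0.65 − (-0.65) = 1.3 V.
1.3 V / 200 µV = 6500. Since 2^12 = 4096 and 2^13 = 8192, N = 13.
SNR = 6.02 × 13 + 1.76 = 80.02 dB.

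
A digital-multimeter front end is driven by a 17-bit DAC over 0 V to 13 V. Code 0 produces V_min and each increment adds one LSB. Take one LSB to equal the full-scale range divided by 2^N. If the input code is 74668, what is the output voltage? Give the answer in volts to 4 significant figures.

7.406 V

V_FS = 13 V. LSB = 13 V / 2^17.
V_out = V_min + code × LSB = 0 V + 74668 × 13 V / 131072
      = 0 + 7.40573 = 7.40573 V.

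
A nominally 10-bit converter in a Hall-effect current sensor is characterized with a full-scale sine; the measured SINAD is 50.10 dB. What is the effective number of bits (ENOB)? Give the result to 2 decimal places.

8.03 bits

Inverting SNR = 6.02 N + 1.76: N_eff = (50.10 − 1.76)/6.02 = 8.0299.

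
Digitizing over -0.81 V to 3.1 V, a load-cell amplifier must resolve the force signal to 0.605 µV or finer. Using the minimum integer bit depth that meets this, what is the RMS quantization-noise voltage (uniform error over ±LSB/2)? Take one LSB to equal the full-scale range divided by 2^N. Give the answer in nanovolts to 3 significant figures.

The full-scale span is 3.1 − (-0.81) = 3.91 V.
Required number of levels: 3.91/0.605 µV = 6.4628e6; smallest N with 2^N ≥ that is 23.
LSB = 3.91 V / 2^23 = 466.11 nV.
RMS noise = LSB/√12 = 135 nV.

135 nV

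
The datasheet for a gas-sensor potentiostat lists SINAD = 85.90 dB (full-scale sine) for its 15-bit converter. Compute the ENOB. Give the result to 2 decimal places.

13.98 bits

ENOB = (SINAD − 1.76) / 6.02 = (85.90 − 1.76) / 6.02 = 84.14 / 6.02 = 13.9767.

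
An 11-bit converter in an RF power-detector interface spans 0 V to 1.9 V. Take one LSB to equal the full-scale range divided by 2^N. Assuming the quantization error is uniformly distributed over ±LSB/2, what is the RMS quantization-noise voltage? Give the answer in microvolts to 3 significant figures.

268 µV

Range is 1.9 V.
Step size = 1.9/2048 V = 0.92773 mV.
σ_q = LSB/√12 = 0.92773 mV/3.4641 = 268 µV.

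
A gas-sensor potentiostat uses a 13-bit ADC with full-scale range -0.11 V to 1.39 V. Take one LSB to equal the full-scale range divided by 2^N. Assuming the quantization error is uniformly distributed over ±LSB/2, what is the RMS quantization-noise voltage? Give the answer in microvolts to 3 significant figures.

52.9 µV

Span: 1.39 V − (-0.11 V) = 1.5 V.
LSB = 1.5 V / 2^13 = 183.11 µV.
RMS of a uniform error over width LSB is LSB/√12 = 52.9 µV.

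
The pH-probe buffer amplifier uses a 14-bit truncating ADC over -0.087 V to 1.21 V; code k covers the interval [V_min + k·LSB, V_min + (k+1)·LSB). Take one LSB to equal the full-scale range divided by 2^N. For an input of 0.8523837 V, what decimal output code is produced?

11866

Full-scale range = 1.21 V − (-0.087 V) = 1.297 V. LSB = 1.297 V / 2^14 ≈ 79.16 µV.
(V_in − V_min) × 2^14/range = (0.8523837 − (-0.087)) × 16384/1.297 = 11866.509.
Floor → code = 11866.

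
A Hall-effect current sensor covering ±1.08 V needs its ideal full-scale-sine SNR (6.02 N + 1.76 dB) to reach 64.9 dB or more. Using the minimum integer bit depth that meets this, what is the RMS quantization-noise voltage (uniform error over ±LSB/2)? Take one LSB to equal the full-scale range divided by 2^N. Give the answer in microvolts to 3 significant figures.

Span: 1.08 V − (-1.08 V) = 2.16 V.
N ≥ (64.9 − 1.76)/6.02 = 10.488 → N_min = 11.
LSB = 2.16 V / 2^11 = 1.0547 mV.
V_rms = LSB/√12 = 304 µV.

304 µV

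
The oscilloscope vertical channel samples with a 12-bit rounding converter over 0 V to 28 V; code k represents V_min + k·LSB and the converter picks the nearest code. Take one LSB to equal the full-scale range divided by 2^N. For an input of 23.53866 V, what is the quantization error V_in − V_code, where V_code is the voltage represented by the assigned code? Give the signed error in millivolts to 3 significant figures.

+2.53 mV

Full-scale range = 28 V. LSB = 28 V / 2^12 ≈ 6.836 mV.
Position in LSBs: (23.53866 − (0)) × 4096/28 = 3443.3697; rounding gives k = 3443.
V_code = 0 + (3443/4096) × 28 = 23.53613281 V.
V_in − V_code = 23.53866 − (23.53613281) = +2.53 mV.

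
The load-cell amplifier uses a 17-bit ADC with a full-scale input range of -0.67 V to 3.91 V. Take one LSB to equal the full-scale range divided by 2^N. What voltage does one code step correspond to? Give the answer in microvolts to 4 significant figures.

34.94 µV

The full-scale span is 3.91 − (-0.67) = 4.58 V.
Number of codes = 2^17 = 131072.
One LSB is 4.58 V / 131072 = 34.94 µV.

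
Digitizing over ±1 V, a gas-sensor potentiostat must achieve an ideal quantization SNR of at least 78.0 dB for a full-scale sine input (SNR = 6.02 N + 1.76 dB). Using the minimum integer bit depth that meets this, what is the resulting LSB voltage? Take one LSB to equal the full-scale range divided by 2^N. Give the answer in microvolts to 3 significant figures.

244 µV

Range = 1 − (-1) = 2 V.
N ≥ (78.0 − 1.76)/6.02 = 12.664 → N_min = 13.
Step size = 2/8192 V = 244 µV.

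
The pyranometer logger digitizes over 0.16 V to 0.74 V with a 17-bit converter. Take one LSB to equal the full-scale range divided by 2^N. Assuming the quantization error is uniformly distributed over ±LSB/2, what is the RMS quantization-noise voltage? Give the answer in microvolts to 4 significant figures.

1.277 µV

Full-scale range = 0.74 V − (0.16 V) = 0.58 V.
LSB = 0.58 V / 2^17 = 4.42505 µV.
For a uniform distribution on [−LSB/2, +LSB/2], V_rms = LSB/√12 = 4.42505 µV/3.4641 = 1.277 µV.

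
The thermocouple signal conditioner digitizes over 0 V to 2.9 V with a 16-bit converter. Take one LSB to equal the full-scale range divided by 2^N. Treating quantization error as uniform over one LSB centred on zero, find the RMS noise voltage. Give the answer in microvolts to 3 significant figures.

Span = 2.9 V.
LSB = 2.9 V ÷ 2^16 = 2.9/65536 V = 44.250 µV.
RMS of a uniform error over width LSB is LSB/√12 = 12.8 µV.

12.8 µV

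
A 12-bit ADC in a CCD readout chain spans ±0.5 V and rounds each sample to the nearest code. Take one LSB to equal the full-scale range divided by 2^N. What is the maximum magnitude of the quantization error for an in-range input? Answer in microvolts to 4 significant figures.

Full-scale range = 0.5 V − (-0.5 V) = 1 V.
One LSB is 1 V / 4096 = 244.141 µV.
A rounding quantizer has |error| ≤ LSB/2 = 122.1 µV.

122.1 µV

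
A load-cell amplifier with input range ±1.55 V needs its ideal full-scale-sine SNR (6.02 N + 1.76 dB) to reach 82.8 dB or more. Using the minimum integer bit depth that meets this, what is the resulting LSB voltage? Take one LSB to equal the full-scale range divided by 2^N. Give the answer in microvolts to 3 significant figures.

The full-scale span is 1.55 − (-1.55) = 3.1 V.
Solving 6.02 N ≥ 82.8 − 1.76: N ≥ 13.462. Round up → N = 14.
Step size = 3.1/16384 V = 189 µV.

189 µV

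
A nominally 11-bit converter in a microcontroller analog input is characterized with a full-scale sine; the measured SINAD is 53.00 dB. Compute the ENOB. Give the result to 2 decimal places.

ENOB = (SINAD − 1.76) / 6.02 = (53.00 − 1.76) / 6.02 = 51.24 / 6.02 = 8.5116.

8.51 bits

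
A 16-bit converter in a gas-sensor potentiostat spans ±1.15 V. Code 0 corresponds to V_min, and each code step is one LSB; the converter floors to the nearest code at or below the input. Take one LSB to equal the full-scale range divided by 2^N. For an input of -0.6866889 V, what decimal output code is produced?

13201

Full-scale range = 1.15 V − (-1.15 V) = 2.3 V. LSB = 2.3 V / 2^16 ≈ 35.10 µV.
(V_in − V_min) × 2^16/range = (-0.6866889 − (-1.15)) × 65536/2.3 = 13201.546.
Floor → code = 13201.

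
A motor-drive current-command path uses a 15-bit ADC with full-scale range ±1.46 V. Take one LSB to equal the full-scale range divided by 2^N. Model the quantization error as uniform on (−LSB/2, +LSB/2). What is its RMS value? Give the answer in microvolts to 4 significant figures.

Full-scale range = 1.46 V − (-1.46 V) = 2.92 V.
LSB = 2.92 V ÷ 2^15 = 2.92/32768 V = 89.1113 µV.
RMS of a uniform error over width LSB is LSB/√12 = 25.72 µV.

25.72 µV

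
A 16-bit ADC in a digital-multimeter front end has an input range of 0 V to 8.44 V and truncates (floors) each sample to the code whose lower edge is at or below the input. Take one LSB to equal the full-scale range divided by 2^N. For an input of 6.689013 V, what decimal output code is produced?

Full-scale range = 8.44 V. LSB = 8.44 V / 2^16 ≈ 128.8 µV.
code = ⌊(V_in − V_min)/LSB⌋ = ⌊(V_in − V_min) × 2^16 / range⌋
     = ⌊(6.689013 − (0)) × 65536 / 8.44⌋ = ⌊6.689013 × 65536/8.44⌋
     = ⌊51939.710⌋ = 51939.

51939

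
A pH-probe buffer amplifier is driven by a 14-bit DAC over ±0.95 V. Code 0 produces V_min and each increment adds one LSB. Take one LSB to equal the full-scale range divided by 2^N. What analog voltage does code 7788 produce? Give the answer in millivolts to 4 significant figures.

-46.85 mV

Range = 0.95 − (-0.95) = 1.9 V. LSB = 1.9 V / 2^14.
V_out = V_min + code × LSB = -0.95 V + 7788 × 1.9 V / 16384
      = -0.95 V + 0.903149 V = -0.0468506 V.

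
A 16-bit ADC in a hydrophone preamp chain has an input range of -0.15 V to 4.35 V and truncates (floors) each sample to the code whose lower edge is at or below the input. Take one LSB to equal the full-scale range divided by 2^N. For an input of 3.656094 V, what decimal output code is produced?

55430

Span: 4.35 V − (-0.15 V) = 4.5 V. LSB = 4.5 V / 2^16 ≈ 68.66 µV.
(V_in − V_min) × 2^16/range = (3.656094 − (-0.15)) × 65536/4.5 = 55430.261.
Floor → code = 55430.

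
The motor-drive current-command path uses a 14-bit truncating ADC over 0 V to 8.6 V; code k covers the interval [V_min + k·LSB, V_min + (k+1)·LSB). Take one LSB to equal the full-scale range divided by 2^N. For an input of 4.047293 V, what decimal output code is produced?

Full-scale range = 8.6 V. LSB = 8.6 V / 2^14 ≈ 0.5249 mV.
(V_in − V_min) × 2^14/range = (4.047293 − (0)) × 16384/8.6 = 7710.564.
Floor → code = 7710.

7710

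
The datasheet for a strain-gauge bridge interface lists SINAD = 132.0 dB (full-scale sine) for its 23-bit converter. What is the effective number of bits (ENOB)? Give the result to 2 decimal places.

(132.0 − 1.76) / 6.02 = 130.24/6.02 = 21.6346 effective bits.

21.63 bits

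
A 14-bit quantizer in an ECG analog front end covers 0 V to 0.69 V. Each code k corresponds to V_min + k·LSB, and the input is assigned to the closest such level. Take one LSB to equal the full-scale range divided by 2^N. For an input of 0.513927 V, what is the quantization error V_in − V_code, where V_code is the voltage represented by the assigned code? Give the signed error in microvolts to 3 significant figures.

Range is 0.69 V. LSB = 0.69 V / 2^14 ≈ 42.11 µV.
(V_in − V_min)/LSB = (0.513927 − (0)) × 16384/0.69 = 12203.1594 → nearest code k = 12203.
V_code = V_min + k × range/2^14 = 0 + 12203 × 0.69/16384 = 0.51392028809 V.
V_in − V_code = 0.513927 − (0.51392028809) = +6.71 µV.

+6.71 µV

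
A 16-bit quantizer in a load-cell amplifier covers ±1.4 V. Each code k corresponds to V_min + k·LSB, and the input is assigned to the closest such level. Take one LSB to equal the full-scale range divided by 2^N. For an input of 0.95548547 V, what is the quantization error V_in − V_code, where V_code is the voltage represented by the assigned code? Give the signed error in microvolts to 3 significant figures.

Range = 1.4 − (-1.4) = 2.8 V. LSB = 2.8 V / 2^16 ≈ 42.72 µV.
(0.95548547 − (-1.4)) / LSB = 2.35548547 × 65536/2.8 = 55131.8199. Nearest integer: k = 55132.
V_code = V_min + k × range/2^16 = -1.4 + 55132 × 2.8/65536 = 0.95549316406 V.
e = 0.95548547 − (0.95549316406) = −7.69 µV.

−7.69 µV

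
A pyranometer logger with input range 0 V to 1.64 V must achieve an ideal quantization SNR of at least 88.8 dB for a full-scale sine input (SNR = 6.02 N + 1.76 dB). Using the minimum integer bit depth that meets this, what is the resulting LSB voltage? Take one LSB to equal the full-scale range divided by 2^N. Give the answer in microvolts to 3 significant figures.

50.0 µV

Full-scale range = 1.64 V.
Required N = ⌈(88.8 − 1.76)/6.02⌉ = ⌈14.458⌉ = 15.
One LSB is 1.64 V / 32768 = 50.0 µV.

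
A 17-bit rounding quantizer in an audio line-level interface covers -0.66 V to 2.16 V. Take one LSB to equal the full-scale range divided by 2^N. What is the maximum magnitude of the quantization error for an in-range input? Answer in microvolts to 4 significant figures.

Range = 2.16 − (-0.66) = 2.82 V.
One LSB is 2.82 V / 131072 = 21.5149 µV.
A rounding quantizer has |error| ≤ LSB/2 = 10.76 µV.

10.76 µV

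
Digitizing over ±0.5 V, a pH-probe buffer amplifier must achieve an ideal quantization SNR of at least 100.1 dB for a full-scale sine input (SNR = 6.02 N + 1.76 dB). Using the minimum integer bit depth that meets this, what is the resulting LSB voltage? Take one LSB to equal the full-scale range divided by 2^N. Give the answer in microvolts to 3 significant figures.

7.63 µV

Span: 0.5 V − (-0.5 V) = 1 V.
Required N = ⌈(100.1 − 1.76)/6.02⌉ = ⌈16.336⌉ = 17.
One LSB is 1 V / 131072 = 7.63 µV.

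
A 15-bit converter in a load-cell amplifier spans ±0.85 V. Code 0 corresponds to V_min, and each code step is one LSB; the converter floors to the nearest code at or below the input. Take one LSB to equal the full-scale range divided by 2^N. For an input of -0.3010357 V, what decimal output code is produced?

10581

Span: 0.85 V − (-0.85 V) = 1.7 V. LSB = 1.7 V / 2^15 ≈ 51.88 µV.
(V_in − V_min) × 2^15/range = (-0.3010357 − (-0.85)) × 32768/1.7 = 10581.448.
Floor → code = 10581.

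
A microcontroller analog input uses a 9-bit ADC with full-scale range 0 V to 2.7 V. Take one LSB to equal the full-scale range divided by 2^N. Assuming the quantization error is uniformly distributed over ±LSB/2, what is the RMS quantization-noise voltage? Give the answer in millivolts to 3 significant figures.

1.52 mV

Range is 2.7 V.
Step size = 2.7/512 V = 5.2734 mV.
For a uniform distribution on [−LSB/2, +LSB/2], V_rms = LSB/√12 = 5.2734 mV/3.4641 = 1.52 mV.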